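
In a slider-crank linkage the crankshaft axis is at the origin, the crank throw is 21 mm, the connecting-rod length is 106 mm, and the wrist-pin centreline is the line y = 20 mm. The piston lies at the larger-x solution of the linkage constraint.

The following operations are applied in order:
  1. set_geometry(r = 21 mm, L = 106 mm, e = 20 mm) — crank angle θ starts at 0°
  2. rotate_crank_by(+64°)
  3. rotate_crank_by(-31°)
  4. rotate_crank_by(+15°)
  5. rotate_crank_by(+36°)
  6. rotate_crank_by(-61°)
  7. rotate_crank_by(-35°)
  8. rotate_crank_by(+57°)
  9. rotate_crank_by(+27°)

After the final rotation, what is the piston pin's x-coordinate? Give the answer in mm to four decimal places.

set_geometry: r = 21 mm, L = 106 mm, e = 20 mm; θ ← 0°
rotate_crank_by(+64°): θ ← 0° +64° = 64°
rotate_crank_by(-31°): θ ← 64° -31° = 33°
rotate_crank_by(+15°): θ ← 33° +15° = 48°
rotate_crank_by(+36°): θ ← 48° +36° = 84°
rotate_crank_by(-61°): θ ← 84° -61° = 23°
rotate_crank_by(-35°): θ ← 23° -35° = -12°
rotate_crank_by(+57°): θ ← -12° +57° = 45°
rotate_crank_by(+27°): θ ← 45° +27° = 72°
crank pin P = (r cos θ, r sin θ) = (6.489357, 19.972187)
h = r sin θ − e = 19.972187 − 20 = -0.027813
x = r cos θ + √(L² − h²) = 6.489357 + √(11236.0 − 0.0008) = 6.489357 + 105.999996 = 112.489353

112.4894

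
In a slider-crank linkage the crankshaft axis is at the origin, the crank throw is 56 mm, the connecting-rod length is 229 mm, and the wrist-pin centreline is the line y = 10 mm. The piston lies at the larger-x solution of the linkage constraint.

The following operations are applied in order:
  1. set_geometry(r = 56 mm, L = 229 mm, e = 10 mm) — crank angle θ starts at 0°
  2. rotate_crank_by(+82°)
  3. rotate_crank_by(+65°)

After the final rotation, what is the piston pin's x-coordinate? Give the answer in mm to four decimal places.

set_geometry: r = 56 mm, L = 229 mm, e = 10 mm; θ ← 0°
rotate_crank_by(+82°): θ ← 0° +82° = 82°
rotate_crank_by(+65°): θ ← 82° +65° = 147°
crank pin P = (r cos θ, r sin θ) = (-46.965552, 30.499786)
h = r sin θ − e = 30.499786 − 10 = 20.499786
x = r cos θ + √(L² − h²) = -46.965552 + √(52441.0 − 420.2412) = -46.965552 + 228.080597 = 181.115045

181.1150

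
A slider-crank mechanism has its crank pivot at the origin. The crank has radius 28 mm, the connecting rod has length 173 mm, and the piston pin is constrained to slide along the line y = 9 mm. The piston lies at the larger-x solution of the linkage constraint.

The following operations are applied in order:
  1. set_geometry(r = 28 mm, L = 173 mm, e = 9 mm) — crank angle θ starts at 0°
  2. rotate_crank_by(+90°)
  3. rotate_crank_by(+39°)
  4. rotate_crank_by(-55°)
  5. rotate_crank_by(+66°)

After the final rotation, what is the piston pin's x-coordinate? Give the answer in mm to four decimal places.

151.3166

set_geometry: r = 28 mm, L = 173 mm, e = 9 mm; θ ← 0°
rotate_crank_by(+90°): θ ← 0° +90° = 90°
rotate_crank_by(+39°): θ ← 90° +39° = 129°
rotate_crank_by(-55°): θ ← 129° -55° = 74°
rotate_crank_by(+66°): θ ← 74° +66° = 140°
crank pin P = (r cos θ, r sin θ) = (-21.449244, 17.998053)
h = r sin θ − e = 17.998053 − 9 = 8.998053
x = r cos θ + √(L² − h²) = -21.449244 + √(29929.0 − 80.9650) = -21.449244 + 172.765839 = 151.316594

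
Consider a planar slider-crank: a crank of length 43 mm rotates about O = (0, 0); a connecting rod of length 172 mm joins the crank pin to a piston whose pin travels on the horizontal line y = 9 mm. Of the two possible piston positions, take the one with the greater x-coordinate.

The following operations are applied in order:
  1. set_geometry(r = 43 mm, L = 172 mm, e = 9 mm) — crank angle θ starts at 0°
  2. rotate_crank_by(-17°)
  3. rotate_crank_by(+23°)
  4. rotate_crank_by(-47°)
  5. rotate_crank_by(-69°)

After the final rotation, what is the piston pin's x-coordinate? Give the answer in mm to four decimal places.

150.0444

set_geometry: r = 43 mm, L = 172 mm, e = 9 mm; θ ← 0°
rotate_crank_by(-17°): θ ← 0° -17° = -17°
rotate_crank_by(+23°): θ ← -17° +23° = 6°
rotate_crank_by(-47°): θ ← 6° -47° = -41°
rotate_crank_by(-69°): θ ← -41° -69° = -110°
crank pin P = (r cos θ, r sin θ) = (-14.706866, -40.406783)
h = r sin θ − e = -40.406783 − 9 = -49.406783
x = r cos θ + √(L² − h²) = -14.706866 + √(29584.0 − 2441.0302) = -14.706866 + 164.751236 = 150.044370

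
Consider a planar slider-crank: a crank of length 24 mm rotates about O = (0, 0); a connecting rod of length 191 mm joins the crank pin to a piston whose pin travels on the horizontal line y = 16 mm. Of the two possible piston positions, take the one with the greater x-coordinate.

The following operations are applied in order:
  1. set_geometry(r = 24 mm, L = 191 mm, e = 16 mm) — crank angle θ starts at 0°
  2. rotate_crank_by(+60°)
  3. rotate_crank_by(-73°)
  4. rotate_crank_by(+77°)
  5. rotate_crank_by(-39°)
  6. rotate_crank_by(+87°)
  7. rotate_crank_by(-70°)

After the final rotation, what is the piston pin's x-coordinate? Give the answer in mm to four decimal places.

208.8355

set_geometry: r = 24 mm, L = 191 mm, e = 16 mm; θ ← 0°
rotate_crank_by(+60°): θ ← 0° +60° = 60°
rotate_crank_by(-73°): θ ← 60° -73° = -13°
rotate_crank_by(+77°): θ ← -13° +77° = 64°
rotate_crank_by(-39°): θ ← 64° -39° = 25°
rotate_crank_by(+87°): θ ← 25° +87° = 112°
rotate_crank_by(-70°): θ ← 112° -70° = 42°
crank pin P = (r cos θ, r sin θ) = (17.835476, 16.059135)
h = r sin θ − e = 16.059135 − 16 = 0.059135
x = r cos θ + √(L² − h²) = 17.835476 + √(36481.0 − 0.0035) = 17.835476 + 190.999991 = 208.835467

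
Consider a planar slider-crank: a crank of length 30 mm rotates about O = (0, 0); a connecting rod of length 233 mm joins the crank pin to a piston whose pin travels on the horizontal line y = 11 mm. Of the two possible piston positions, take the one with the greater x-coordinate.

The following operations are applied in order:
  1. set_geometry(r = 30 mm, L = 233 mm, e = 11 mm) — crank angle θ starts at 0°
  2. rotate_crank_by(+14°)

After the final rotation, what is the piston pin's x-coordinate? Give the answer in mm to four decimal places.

set_geometry: r = 30 mm, L = 233 mm, e = 11 mm; θ ← 0°
rotate_crank_by(+14°): θ ← 0° +14° = 14°
crank pin P = (r cos θ, r sin θ) = (29.108872, 7.257657)
h = r sin θ − e = 7.257657 − 11 = -3.742343
x = r cos θ + √(L² − h²) = 29.108872 + √(54289.0 − 14.0051) = 29.108872 + 232.969944 = 262.078816

262.0788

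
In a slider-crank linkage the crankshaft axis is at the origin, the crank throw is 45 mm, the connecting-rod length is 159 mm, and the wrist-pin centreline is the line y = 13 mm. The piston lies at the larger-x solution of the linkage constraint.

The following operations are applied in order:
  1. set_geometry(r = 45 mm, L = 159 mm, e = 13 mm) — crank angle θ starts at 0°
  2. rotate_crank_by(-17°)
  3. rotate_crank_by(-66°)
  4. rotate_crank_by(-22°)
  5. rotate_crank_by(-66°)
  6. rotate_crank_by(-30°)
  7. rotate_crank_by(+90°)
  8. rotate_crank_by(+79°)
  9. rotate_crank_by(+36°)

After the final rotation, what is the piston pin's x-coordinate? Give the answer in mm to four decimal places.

203.5843

set_geometry: r = 45 mm, L = 159 mm, e = 13 mm; θ ← 0°
rotate_crank_by(-17°): θ ← 0° -17° = -17°
rotate_crank_by(-66°): θ ← -17° -66° = -83°
rotate_crank_by(-22°): θ ← -83° -22° = -105°
rotate_crank_by(-66°): θ ← -105° -66° = -171°
rotate_crank_by(-30°): θ ← -171° -30° = -201°
rotate_crank_by(+90°): θ ← -201° +90° = -111°
rotate_crank_by(+79°): θ ← -111° +79° = -32°
rotate_crank_by(+36°): θ ← -32° +36° = 4°
crank pin P = (r cos θ, r sin θ) = (44.890382, 3.139041)
h = r sin θ − e = 3.139041 − 13 = -9.860959
x = r cos θ + √(L² − h²) = 44.890382 + √(25281.0 − 97.2385) = 44.890382 + 158.693924 = 203.584306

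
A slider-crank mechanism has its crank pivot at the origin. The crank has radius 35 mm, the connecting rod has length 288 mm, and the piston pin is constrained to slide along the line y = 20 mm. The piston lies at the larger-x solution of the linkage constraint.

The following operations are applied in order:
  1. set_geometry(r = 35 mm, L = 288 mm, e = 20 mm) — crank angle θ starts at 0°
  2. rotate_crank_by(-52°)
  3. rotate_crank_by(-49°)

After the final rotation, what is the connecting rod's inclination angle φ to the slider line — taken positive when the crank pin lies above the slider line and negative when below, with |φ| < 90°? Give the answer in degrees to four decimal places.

-10.8792

set_geometry: r = 35 mm, L = 288 mm, e = 20 mm; θ ← 0°
rotate_crank_by(-52°): θ ← 0° -52° = -52°
rotate_crank_by(-49°): θ ← -52° -49° = -101°
crank pin P = (r cos θ, r sin θ) = (-6.678315, -34.356951)
h = r sin θ − e = -34.356951 − 20 = -54.356951
sin φ = h / L = -54.356951 / 288 = -0.18873941
φ = arcsin(-0.18873941) = -10.879227°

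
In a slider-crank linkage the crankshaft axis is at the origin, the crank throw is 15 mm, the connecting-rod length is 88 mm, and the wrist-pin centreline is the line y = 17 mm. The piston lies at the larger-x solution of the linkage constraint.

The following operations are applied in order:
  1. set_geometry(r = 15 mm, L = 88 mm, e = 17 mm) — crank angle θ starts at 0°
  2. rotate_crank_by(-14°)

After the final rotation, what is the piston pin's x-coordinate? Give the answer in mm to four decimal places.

100.1024

set_geometry: r = 15 mm, L = 88 mm, e = 17 mm; θ ← 0°
rotate_crank_by(-14°): θ ← 0° -14° = -14°
crank pin P = (r cos θ, r sin θ) = (14.554436, -3.628828)
h = r sin θ − e = -3.628828 − 17 = -20.628828
x = r cos θ + √(L² − h²) = 14.554436 + √(7744.0 − 425.5486) = 14.554436 + 85.547948 = 100.102384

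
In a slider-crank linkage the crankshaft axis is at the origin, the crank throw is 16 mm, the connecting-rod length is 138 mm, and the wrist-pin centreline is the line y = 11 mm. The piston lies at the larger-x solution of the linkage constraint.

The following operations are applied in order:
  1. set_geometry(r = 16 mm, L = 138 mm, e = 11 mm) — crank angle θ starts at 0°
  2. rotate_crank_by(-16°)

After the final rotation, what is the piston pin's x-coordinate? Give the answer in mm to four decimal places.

set_geometry: r = 16 mm, L = 138 mm, e = 11 mm; θ ← 0°
rotate_crank_by(-16°): θ ← 0° -16° = -16°
crank pin P = (r cos θ, r sin θ) = (15.380187, -4.410198)
h = r sin θ − e = -4.410198 − 11 = -15.410198
x = r cos θ + √(L² − h²) = 15.380187 + √(19044.0 − 237.4742) = 15.380187 + 137.136887 = 152.517074

152.5171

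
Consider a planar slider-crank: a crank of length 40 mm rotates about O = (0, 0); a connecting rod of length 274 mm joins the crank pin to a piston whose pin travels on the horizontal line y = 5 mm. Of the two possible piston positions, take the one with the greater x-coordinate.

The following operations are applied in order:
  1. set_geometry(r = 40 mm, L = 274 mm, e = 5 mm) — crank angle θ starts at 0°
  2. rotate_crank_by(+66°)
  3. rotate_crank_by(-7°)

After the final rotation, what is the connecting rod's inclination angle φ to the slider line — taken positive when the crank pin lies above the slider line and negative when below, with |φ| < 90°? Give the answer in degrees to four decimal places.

6.1358

set_geometry: r = 40 mm, L = 274 mm, e = 5 mm; θ ← 0°
rotate_crank_by(+66°): θ ← 0° +66° = 66°
rotate_crank_by(-7°): θ ← 66° -7° = 59°
crank pin P = (r cos θ, r sin θ) = (20.601523, 34.286692)
h = r sin θ − e = 34.286692 − 5 = 29.286692
sin φ = h / L = 29.286692 / 274 = 0.10688574
φ = arcsin(0.10688574) = 6.135823°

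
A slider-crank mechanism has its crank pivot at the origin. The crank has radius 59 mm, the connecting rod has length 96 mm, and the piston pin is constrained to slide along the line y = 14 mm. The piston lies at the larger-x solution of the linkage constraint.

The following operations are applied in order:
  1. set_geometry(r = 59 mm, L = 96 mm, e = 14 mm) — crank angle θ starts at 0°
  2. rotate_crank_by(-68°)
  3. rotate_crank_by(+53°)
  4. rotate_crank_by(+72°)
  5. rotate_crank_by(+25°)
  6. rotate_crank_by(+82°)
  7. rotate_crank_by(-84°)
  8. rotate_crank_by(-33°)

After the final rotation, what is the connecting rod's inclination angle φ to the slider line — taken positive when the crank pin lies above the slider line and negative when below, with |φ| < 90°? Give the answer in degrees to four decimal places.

set_geometry: r = 59 mm, L = 96 mm, e = 14 mm; θ ← 0°
rotate_crank_by(-68°): θ ← 0° -68° = -68°
rotate_crank_by(+53°): θ ← -68° +53° = -15°
rotate_crank_by(+72°): θ ← -15° +72° = 57°
rotate_crank_by(+25°): θ ← 57° +25° = 82°
rotate_crank_by(+82°): θ ← 82° +82° = 164°
rotate_crank_by(-84°): θ ← 164° -84° = 80°
rotate_crank_by(-33°): θ ← 80° -33° = 47°
crank pin P = (r cos θ, r sin θ) = (40.237903, 43.149868)
h = r sin θ − e = 43.149868 − 14 = 29.149868
sin φ = h / L = 29.149868 / 96 = 0.30364446
φ = arcsin(0.30364446) = 17.676630°

17.6766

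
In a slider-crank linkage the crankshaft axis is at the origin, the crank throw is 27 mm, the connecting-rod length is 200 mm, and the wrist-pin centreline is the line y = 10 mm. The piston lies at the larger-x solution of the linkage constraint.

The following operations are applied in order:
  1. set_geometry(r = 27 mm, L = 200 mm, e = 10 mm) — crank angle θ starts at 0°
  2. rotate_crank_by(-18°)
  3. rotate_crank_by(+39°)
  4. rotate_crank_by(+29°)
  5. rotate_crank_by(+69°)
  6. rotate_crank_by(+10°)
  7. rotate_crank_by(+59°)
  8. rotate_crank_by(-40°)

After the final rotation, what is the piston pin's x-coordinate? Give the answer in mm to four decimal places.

177.0563

set_geometry: r = 27 mm, L = 200 mm, e = 10 mm; θ ← 0°
rotate_crank_by(-18°): θ ← 0° -18° = -18°
rotate_crank_by(+39°): θ ← -18° +39° = 21°
rotate_crank_by(+29°): θ ← 21° +29° = 50°
rotate_crank_by(+69°): θ ← 50° +69° = 119°
rotate_crank_by(+10°): θ ← 119° +10° = 129°
rotate_crank_by(+59°): θ ← 129° +59° = 188°
rotate_crank_by(-40°): θ ← 188° -40° = 148°
crank pin P = (r cos θ, r sin θ) = (-22.897299, 14.307820)
h = r sin θ − e = 14.307820 − 10 = 4.307820
x = r cos θ + √(L² − h²) = -22.897299 + √(40000.0 − 18.5573) = -22.897299 + 199.953601 = 177.056303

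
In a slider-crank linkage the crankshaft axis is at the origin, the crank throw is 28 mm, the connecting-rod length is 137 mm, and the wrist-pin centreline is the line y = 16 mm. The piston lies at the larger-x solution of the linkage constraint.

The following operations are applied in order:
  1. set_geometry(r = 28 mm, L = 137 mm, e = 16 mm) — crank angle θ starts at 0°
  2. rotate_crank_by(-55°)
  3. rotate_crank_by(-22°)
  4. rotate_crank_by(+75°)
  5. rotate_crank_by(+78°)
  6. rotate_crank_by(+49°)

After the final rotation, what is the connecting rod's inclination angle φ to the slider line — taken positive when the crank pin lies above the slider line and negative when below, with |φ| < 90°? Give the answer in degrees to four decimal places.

2.9021

set_geometry: r = 28 mm, L = 137 mm, e = 16 mm; θ ← 0°
rotate_crank_by(-55°): θ ← 0° -55° = -55°
rotate_crank_by(-22°): θ ← -55° -22° = -77°
rotate_crank_by(+75°): θ ← -77° +75° = -2°
rotate_crank_by(+78°): θ ← -2° +78° = 76°
rotate_crank_by(+49°): θ ← 76° +49° = 125°
crank pin P = (r cos θ, r sin θ) = (-16.060140, 22.936257)
h = r sin θ − e = 22.936257 − 16 = 6.936257
sin φ = h / L = 6.936257 / 137 = 0.05062961
φ = arcsin(0.05062961) = 2.902104°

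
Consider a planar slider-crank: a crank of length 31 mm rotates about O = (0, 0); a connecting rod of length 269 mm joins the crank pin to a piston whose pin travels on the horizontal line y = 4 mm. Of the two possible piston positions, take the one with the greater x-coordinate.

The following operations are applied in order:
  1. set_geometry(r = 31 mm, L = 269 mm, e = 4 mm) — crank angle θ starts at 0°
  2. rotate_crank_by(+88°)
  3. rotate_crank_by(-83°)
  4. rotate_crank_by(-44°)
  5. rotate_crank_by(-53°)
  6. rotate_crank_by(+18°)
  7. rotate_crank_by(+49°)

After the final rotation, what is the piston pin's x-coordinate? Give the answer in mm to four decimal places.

set_geometry: r = 31 mm, L = 269 mm, e = 4 mm; θ ← 0°
rotate_crank_by(+88°): θ ← 0° +88° = 88°
rotate_crank_by(-83°): θ ← 88° -83° = 5°
rotate_crank_by(-44°): θ ← 5° -44° = -39°
rotate_crank_by(-53°): θ ← -39° -53° = -92°
rotate_crank_by(+18°): θ ← -92° +18° = -74°
rotate_crank_by(+49°): θ ← -74° +49° = -25°
crank pin P = (r cos θ, r sin θ) = (28.095541, -13.101166)
h = r sin θ − e = -13.101166 − 4 = -17.101166
x = r cos θ + √(L² − h²) = 28.095541 + √(72361.0 − 292.4499) = 28.095541 + 268.455863 = 296.551404

296.5514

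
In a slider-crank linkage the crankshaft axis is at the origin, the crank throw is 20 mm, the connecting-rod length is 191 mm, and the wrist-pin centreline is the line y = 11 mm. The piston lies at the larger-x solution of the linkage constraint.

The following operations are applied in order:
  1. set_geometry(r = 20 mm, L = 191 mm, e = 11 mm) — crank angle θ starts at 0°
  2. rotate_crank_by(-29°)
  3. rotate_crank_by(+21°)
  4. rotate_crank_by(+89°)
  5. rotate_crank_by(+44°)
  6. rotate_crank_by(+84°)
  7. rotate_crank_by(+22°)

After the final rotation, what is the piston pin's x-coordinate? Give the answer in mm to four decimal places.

set_geometry: r = 20 mm, L = 191 mm, e = 11 mm; θ ← 0°
rotate_crank_by(-29°): θ ← 0° -29° = -29°
rotate_crank_by(+21°): θ ← -29° +21° = -8°
rotate_crank_by(+89°): θ ← -8° +89° = 81°
rotate_crank_by(+44°): θ ← 81° +44° = 125°
rotate_crank_by(+84°): θ ← 125° +84° = 209°
rotate_crank_by(+22°): θ ← 209° +22° = 231°
crank pin P = (r cos θ, r sin θ) = (-12.586408, -15.542919)
h = r sin θ − e = -15.542919 − 11 = -26.542919
x = r cos θ + √(L² − h²) = -12.586408 + √(36481.0 − 704.5266) = -12.586408 + 189.146698 = 176.560290

176.5603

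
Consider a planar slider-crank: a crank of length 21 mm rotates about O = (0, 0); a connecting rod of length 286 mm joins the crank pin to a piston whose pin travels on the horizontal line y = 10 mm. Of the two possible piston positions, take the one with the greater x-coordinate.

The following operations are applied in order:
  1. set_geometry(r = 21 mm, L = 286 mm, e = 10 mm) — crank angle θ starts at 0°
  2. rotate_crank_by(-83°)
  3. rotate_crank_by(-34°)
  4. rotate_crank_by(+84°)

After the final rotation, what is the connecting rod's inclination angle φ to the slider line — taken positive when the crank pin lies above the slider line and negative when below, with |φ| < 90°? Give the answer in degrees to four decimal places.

set_geometry: r = 21 mm, L = 286 mm, e = 10 mm; θ ← 0°
rotate_crank_by(-83°): θ ← 0° -83° = -83°
rotate_crank_by(-34°): θ ← -83° -34° = -117°
rotate_crank_by(+84°): θ ← -117° +84° = -33°
crank pin P = (r cos θ, r sin θ) = (17.612082, -11.437420)
h = r sin θ − e = -11.437420 − 10 = -21.437420
sin φ = h / L = -21.437420 / 286 = -0.07495601
φ = arcsin(-0.07495601) = -4.298695°

-4.2987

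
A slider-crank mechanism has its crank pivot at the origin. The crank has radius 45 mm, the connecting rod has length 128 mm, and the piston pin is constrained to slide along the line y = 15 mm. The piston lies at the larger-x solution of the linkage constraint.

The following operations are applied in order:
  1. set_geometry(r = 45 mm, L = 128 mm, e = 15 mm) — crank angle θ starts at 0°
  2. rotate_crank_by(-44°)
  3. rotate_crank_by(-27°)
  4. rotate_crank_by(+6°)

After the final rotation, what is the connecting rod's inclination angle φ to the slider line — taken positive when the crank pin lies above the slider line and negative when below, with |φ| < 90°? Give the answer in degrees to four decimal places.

set_geometry: r = 45 mm, L = 128 mm, e = 15 mm; θ ← 0°
rotate_crank_by(-44°): θ ← 0° -44° = -44°
rotate_crank_by(-27°): θ ← -44° -27° = -71°
rotate_crank_by(+6°): θ ← -71° +6° = -65°
crank pin P = (r cos θ, r sin θ) = (19.017822, -40.783850)
h = r sin θ − e = -40.783850 − 15 = -55.783850
sin φ = h / L = -55.783850 / 128 = -0.43581133
φ = arcsin(-0.43581133) = -25.836931°

-25.8369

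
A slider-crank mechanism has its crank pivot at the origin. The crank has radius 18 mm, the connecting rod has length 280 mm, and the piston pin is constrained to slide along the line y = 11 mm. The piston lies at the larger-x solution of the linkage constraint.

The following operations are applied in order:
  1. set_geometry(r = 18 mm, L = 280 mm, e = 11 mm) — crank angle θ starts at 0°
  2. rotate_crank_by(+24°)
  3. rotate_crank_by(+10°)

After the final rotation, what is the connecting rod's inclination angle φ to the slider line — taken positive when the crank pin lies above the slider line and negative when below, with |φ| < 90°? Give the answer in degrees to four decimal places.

-0.1912

set_geometry: r = 18 mm, L = 280 mm, e = 11 mm; θ ← 0°
rotate_crank_by(+24°): θ ← 0° +24° = 24°
rotate_crank_by(+10°): θ ← 24° +10° = 34°
crank pin P = (r cos θ, r sin θ) = (14.922676, 10.065472)
h = r sin θ − e = 10.065472 − 11 = -0.934528
sin φ = h / L = -0.934528 / 280 = -0.00333760
φ = arcsin(-0.00333760) = -0.191231°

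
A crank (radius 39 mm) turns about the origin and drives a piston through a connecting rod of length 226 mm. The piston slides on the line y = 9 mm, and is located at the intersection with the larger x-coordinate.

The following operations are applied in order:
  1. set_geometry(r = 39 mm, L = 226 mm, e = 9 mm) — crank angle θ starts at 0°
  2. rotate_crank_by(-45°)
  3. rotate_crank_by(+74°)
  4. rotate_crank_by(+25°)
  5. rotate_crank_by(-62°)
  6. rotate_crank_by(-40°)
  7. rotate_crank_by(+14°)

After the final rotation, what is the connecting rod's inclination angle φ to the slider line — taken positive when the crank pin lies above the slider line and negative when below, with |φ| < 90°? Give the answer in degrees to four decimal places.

set_geometry: r = 39 mm, L = 226 mm, e = 9 mm; θ ← 0°
rotate_crank_by(-45°): θ ← 0° -45° = -45°
rotate_crank_by(+74°): θ ← -45° +74° = 29°
rotate_crank_by(+25°): θ ← 29° +25° = 54°
rotate_crank_by(-62°): θ ← 54° -62° = -8°
rotate_crank_by(-40°): θ ← -8° -40° = -48°
rotate_crank_by(+14°): θ ← -48° +14° = -34°
crank pin P = (r cos θ, r sin θ) = (32.332465, -21.808523)
h = r sin θ − e = -21.808523 − 9 = -30.808523
sin φ = h / L = -30.808523 / 226 = -0.13632090
φ = arcsin(-0.13632090) = -7.835008°

-7.8350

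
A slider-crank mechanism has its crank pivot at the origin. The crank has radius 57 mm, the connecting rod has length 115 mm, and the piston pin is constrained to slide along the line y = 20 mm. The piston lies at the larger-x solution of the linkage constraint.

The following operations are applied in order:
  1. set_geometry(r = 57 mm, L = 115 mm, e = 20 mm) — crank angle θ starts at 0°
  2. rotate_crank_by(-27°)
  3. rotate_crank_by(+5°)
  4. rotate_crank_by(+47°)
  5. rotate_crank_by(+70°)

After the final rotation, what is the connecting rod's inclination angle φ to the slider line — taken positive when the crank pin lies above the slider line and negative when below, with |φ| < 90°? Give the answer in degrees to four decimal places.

18.6540

set_geometry: r = 57 mm, L = 115 mm, e = 20 mm; θ ← 0°
rotate_crank_by(-27°): θ ← 0° -27° = -27°
rotate_crank_by(+5°): θ ← -27° +5° = -22°
rotate_crank_by(+47°): θ ← -22° +47° = 25°
rotate_crank_by(+70°): θ ← 25° +70° = 95°
crank pin P = (r cos θ, r sin θ) = (-4.967877, 56.783098)
h = r sin θ − e = 56.783098 − 20 = 36.783098
sin φ = h / L = 36.783098 / 115 = 0.31985302
φ = arcsin(0.31985302) = 18.654037°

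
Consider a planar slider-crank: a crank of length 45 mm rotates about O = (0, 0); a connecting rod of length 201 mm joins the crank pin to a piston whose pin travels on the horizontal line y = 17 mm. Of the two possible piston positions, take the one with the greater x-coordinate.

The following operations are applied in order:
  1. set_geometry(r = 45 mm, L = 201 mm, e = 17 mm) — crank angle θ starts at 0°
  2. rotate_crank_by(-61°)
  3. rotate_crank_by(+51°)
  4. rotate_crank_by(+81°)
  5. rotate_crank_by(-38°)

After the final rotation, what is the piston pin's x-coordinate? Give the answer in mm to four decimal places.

set_geometry: r = 45 mm, L = 201 mm, e = 17 mm; θ ← 0°
rotate_crank_by(-61°): θ ← 0° -61° = -61°
rotate_crank_by(+51°): θ ← -61° +51° = -10°
rotate_crank_by(+81°): θ ← -10° +81° = 71°
rotate_crank_by(-38°): θ ← 71° -38° = 33°
crank pin P = (r cos θ, r sin θ) = (37.740176, 24.508757)
h = r sin θ − e = 24.508757 − 17 = 7.508757
x = r cos θ + √(L² − h²) = 37.740176 + √(40401.0 − 56.3814) = 37.740176 + 200.859699 = 238.599874

238.5999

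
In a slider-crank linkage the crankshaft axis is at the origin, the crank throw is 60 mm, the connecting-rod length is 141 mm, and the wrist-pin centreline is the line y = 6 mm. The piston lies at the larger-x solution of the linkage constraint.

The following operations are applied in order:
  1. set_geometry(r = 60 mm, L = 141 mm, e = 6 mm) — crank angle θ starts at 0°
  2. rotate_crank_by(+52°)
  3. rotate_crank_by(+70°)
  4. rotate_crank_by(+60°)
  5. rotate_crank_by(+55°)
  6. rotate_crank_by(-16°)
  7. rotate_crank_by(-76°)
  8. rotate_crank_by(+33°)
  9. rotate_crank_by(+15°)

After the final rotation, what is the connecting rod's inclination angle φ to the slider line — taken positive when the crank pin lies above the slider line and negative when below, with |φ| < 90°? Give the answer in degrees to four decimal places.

-7.9482

set_geometry: r = 60 mm, L = 141 mm, e = 6 mm; θ ← 0°
rotate_crank_by(+52°): θ ← 0° +52° = 52°
rotate_crank_by(+70°): θ ← 52° +70° = 122°
rotate_crank_by(+60°): θ ← 122° +60° = 182°
rotate_crank_by(+55°): θ ← 182° +55° = 237°
rotate_crank_by(-16°): θ ← 237° -16° = 221°
rotate_crank_by(-76°): θ ← 221° -76° = 145°
rotate_crank_by(+33°): θ ← 145° +33° = 178°
rotate_crank_by(+15°): θ ← 178° +15° = 193°
crank pin P = (r cos θ, r sin θ) = (-58.462204, -13.497063)
h = r sin θ − e = -13.497063 − 6 = -19.497063
sin φ = h / L = -19.497063 / 141 = -0.13827704
φ = arcsin(-0.13827704) = -7.948158°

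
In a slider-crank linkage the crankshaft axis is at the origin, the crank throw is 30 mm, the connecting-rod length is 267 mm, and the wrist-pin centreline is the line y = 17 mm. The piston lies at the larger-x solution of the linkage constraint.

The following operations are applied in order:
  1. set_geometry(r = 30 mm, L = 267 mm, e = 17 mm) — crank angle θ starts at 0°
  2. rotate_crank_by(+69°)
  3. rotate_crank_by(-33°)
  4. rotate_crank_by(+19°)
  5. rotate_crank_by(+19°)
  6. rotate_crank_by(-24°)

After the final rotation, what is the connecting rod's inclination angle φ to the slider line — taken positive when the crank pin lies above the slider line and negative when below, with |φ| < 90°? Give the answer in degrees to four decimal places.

set_geometry: r = 30 mm, L = 267 mm, e = 17 mm; θ ← 0°
rotate_crank_by(+69°): θ ← 0° +69° = 69°
rotate_crank_by(-33°): θ ← 69° -33° = 36°
rotate_crank_by(+19°): θ ← 36° +19° = 55°
rotate_crank_by(+19°): θ ← 55° +19° = 74°
rotate_crank_by(-24°): θ ← 74° -24° = 50°
crank pin P = (r cos θ, r sin θ) = (19.283628, 22.981333)
h = r sin θ − e = 22.981333 − 17 = 5.981333
sin φ = h / L = 5.981333 / 267 = 0.02240200
φ = arcsin(0.02240200) = 1.283647°

1.2836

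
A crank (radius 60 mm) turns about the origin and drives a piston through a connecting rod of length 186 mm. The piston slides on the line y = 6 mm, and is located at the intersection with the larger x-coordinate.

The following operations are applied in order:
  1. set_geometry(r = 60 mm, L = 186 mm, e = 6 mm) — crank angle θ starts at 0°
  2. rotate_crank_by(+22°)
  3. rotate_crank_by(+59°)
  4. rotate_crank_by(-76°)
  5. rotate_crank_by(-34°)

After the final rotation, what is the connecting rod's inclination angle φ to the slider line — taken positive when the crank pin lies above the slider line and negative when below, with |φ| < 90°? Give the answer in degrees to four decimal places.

-10.8739

set_geometry: r = 60 mm, L = 186 mm, e = 6 mm; θ ← 0°
rotate_crank_by(+22°): θ ← 0° +22° = 22°
rotate_crank_by(+59°): θ ← 22° +59° = 81°
rotate_crank_by(-76°): θ ← 81° -76° = 5°
rotate_crank_by(-34°): θ ← 5° -34° = -29°
crank pin P = (r cos θ, r sin θ) = (52.477182, -29.088577)
h = r sin θ − e = -29.088577 − 6 = -35.088577
sin φ = h / L = -35.088577 / 186 = -0.18864826
φ = arcsin(-0.18864826) = -10.873909°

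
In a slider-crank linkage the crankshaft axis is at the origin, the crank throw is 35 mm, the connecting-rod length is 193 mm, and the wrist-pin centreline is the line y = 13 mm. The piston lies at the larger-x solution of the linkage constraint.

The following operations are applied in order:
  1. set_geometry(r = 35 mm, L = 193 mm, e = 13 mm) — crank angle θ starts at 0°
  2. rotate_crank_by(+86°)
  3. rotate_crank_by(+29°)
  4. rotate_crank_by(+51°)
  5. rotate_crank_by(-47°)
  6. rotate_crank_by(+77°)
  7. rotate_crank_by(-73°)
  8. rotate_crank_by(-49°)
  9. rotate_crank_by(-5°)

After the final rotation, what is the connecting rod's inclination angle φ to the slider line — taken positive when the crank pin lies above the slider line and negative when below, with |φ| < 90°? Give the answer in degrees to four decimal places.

set_geometry: r = 35 mm, L = 193 mm, e = 13 mm; θ ← 0°
rotate_crank_by(+86°): θ ← 0° +86° = 86°
rotate_crank_by(+29°): θ ← 86° +29° = 115°
rotate_crank_by(+51°): θ ← 115° +51° = 166°
rotate_crank_by(-47°): θ ← 166° -47° = 119°
rotate_crank_by(+77°): θ ← 119° +77° = 196°
rotate_crank_by(-73°): θ ← 196° -73° = 123°
rotate_crank_by(-49°): θ ← 123° -49° = 74°
rotate_crank_by(-5°): θ ← 74° -5° = 69°
crank pin P = (r cos θ, r sin θ) = (12.542878, 32.675315)
h = r sin θ − e = 32.675315 − 13 = 19.675315
sin φ = h / L = 19.675315 / 193 = 0.10194464
φ = arcsin(0.10194464) = 5.851162°

5.8512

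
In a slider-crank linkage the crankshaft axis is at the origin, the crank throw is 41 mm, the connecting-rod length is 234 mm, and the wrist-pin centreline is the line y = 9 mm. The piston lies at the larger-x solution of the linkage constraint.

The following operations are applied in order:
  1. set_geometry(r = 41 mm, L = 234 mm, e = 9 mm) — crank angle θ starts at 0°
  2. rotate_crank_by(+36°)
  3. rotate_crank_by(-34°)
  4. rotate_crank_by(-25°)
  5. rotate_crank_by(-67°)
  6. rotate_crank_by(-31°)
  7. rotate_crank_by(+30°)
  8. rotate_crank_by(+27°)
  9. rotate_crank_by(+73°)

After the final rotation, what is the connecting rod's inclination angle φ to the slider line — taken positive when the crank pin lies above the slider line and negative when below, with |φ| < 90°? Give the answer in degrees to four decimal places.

-0.6333

set_geometry: r = 41 mm, L = 234 mm, e = 9 mm; θ ← 0°
rotate_crank_by(+36°): θ ← 0° +36° = 36°
rotate_crank_by(-34°): θ ← 36° -34° = 2°
rotate_crank_by(-25°): θ ← 2° -25° = -23°
rotate_crank_by(-67°): θ ← -23° -67° = -90°
rotate_crank_by(-31°): θ ← -90° -31° = -121°
rotate_crank_by(+30°): θ ← -121° +30° = -91°
rotate_crank_by(+27°): θ ← -91° +27° = -64°
rotate_crank_by(+73°): θ ← -64° +73° = 9°
crank pin P = (r cos θ, r sin θ) = (40.495222, 6.413813)
h = r sin θ − e = 6.413813 − 9 = -2.586187
sin φ = h / L = -2.586187 / 234 = -0.01105208
φ = arcsin(-0.01105208) = -0.633250°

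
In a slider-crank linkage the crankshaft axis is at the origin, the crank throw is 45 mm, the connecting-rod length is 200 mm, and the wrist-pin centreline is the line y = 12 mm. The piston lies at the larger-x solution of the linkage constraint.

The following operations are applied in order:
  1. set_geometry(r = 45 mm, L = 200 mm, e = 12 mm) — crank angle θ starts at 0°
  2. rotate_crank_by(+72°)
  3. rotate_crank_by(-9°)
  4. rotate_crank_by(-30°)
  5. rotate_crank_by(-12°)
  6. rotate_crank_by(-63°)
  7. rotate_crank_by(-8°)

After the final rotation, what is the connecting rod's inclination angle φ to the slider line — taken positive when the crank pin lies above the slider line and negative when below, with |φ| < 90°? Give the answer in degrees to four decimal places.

set_geometry: r = 45 mm, L = 200 mm, e = 12 mm; θ ← 0°
rotate_crank_by(+72°): θ ← 0° +72° = 72°
rotate_crank_by(-9°): θ ← 72° -9° = 63°
rotate_crank_by(-30°): θ ← 63° -30° = 33°
rotate_crank_by(-12°): θ ← 33° -12° = 21°
rotate_crank_by(-63°): θ ← 21° -63° = -42°
rotate_crank_by(-8°): θ ← -42° -8° = -50°
crank pin P = (r cos θ, r sin θ) = (28.925442, -34.472000)
h = r sin θ − e = -34.472000 − 12 = -46.472000
sin φ = h / L = -46.472000 / 200 = -0.23236000
φ = arcsin(-0.23236000) = -13.436055°

-13.4361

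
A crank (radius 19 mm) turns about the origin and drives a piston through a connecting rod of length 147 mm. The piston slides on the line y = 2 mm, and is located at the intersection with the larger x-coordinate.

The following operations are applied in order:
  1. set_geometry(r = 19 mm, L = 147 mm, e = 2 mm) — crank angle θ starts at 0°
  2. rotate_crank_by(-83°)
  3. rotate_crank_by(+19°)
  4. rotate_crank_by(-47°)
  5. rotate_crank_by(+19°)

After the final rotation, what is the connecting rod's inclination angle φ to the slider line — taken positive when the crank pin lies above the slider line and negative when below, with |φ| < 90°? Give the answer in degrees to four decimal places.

set_geometry: r = 19 mm, L = 147 mm, e = 2 mm; θ ← 0°
rotate_crank_by(-83°): θ ← 0° -83° = -83°
rotate_crank_by(+19°): θ ← -83° +19° = -64°
rotate_crank_by(-47°): θ ← -64° -47° = -111°
rotate_crank_by(+19°): θ ← -111° +19° = -92°
crank pin P = (r cos θ, r sin θ) = (-0.663090, -18.988426)
h = r sin θ − e = -18.988426 − 2 = -20.988426
sin φ = h / L = -20.988426 / 147 = -0.14277841
φ = arcsin(-0.14277841) = -8.208653°

-8.2087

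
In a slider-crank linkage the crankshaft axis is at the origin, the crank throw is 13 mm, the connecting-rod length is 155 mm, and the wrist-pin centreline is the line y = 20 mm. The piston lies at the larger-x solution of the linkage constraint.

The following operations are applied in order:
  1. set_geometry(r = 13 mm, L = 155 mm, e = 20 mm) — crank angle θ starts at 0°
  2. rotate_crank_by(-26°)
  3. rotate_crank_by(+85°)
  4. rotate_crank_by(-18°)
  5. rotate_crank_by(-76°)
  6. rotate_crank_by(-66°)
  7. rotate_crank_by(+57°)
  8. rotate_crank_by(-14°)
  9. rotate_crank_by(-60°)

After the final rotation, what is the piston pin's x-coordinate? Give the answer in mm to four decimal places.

145.6668

set_geometry: r = 13 mm, L = 155 mm, e = 20 mm; θ ← 0°
rotate_crank_by(-26°): θ ← 0° -26° = -26°
rotate_crank_by(+85°): θ ← -26° +85° = 59°
rotate_crank_by(-18°): θ ← 59° -18° = 41°
rotate_crank_by(-76°): θ ← 41° -76° = -35°
rotate_crank_by(-66°): θ ← -35° -66° = -101°
rotate_crank_by(+57°): θ ← -101° +57° = -44°
rotate_crank_by(-14°): θ ← -44° -14° = -58°
rotate_crank_by(-60°): θ ← -58° -60° = -118°
crank pin P = (r cos θ, r sin θ) = (-6.103130, -11.478319)
h = r sin θ − e = -11.478319 − 20 = -31.478319
x = r cos θ + √(L² − h²) = -6.103130 + √(24025.0 − 990.8845) = -6.103130 + 151.769943 = 145.666812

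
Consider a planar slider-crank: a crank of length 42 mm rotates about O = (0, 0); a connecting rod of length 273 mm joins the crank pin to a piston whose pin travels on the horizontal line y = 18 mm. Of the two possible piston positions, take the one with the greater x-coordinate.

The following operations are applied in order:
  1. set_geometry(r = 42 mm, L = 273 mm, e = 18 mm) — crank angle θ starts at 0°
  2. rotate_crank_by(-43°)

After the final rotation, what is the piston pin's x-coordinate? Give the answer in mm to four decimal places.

299.7026

set_geometry: r = 42 mm, L = 273 mm, e = 18 mm; θ ← 0°
rotate_crank_by(-43°): θ ← 0° -43° = -43°
crank pin P = (r cos θ, r sin θ) = (30.716855, -28.643931)
h = r sin θ − e = -28.643931 − 18 = -46.643931
x = r cos θ + √(L² − h²) = 30.716855 + √(74529.0 − 2175.6563) = 30.716855 + 268.985769 = 299.702624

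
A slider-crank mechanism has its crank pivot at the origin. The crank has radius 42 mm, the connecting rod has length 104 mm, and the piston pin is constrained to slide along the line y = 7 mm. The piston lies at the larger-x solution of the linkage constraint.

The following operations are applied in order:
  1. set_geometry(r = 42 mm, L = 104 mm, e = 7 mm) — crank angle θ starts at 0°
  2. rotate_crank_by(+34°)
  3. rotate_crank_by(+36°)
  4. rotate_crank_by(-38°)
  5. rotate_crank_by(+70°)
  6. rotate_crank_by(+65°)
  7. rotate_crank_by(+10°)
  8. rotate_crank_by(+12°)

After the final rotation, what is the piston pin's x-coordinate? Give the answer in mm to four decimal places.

set_geometry: r = 42 mm, L = 104 mm, e = 7 mm; θ ← 0°
rotate_crank_by(+34°): θ ← 0° +34° = 34°
rotate_crank_by(+36°): θ ← 34° +36° = 70°
rotate_crank_by(-38°): θ ← 70° -38° = 32°
rotate_crank_by(+70°): θ ← 32° +70° = 102°
rotate_crank_by(+65°): θ ← 102° +65° = 167°
rotate_crank_by(+10°): θ ← 167° +10° = 177°
rotate_crank_by(+12°): θ ← 177° +12° = 189°
crank pin P = (r cos θ, r sin θ) = (-41.482910, -6.570248)
h = r sin θ − e = -6.570248 − 7 = -13.570248
x = r cos θ + √(L² − h²) = -41.482910 + √(10816.0 − 184.1516) = -41.482910 + 103.110855 = 61.627945

61.6279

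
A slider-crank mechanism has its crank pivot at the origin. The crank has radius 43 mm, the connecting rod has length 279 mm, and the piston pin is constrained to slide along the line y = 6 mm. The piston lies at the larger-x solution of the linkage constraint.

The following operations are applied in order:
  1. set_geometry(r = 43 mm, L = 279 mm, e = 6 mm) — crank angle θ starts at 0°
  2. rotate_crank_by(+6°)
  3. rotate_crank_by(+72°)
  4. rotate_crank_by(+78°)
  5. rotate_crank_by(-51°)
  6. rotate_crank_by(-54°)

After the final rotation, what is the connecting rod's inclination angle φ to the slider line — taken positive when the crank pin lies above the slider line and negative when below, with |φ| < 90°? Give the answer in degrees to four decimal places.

set_geometry: r = 43 mm, L = 279 mm, e = 6 mm; θ ← 0°
rotate_crank_by(+6°): θ ← 0° +6° = 6°
rotate_crank_by(+72°): θ ← 6° +72° = 78°
rotate_crank_by(+78°): θ ← 78° +78° = 156°
rotate_crank_by(-51°): θ ← 156° -51° = 105°
rotate_crank_by(-54°): θ ← 105° -54° = 51°
crank pin P = (r cos θ, r sin θ) = (27.060777, 33.417276)
h = r sin θ − e = 33.417276 − 6 = 27.417276
sin φ = h / L = 27.417276 / 279 = 0.09826981
φ = arcsin(0.09826981) = 5.639547°

5.6395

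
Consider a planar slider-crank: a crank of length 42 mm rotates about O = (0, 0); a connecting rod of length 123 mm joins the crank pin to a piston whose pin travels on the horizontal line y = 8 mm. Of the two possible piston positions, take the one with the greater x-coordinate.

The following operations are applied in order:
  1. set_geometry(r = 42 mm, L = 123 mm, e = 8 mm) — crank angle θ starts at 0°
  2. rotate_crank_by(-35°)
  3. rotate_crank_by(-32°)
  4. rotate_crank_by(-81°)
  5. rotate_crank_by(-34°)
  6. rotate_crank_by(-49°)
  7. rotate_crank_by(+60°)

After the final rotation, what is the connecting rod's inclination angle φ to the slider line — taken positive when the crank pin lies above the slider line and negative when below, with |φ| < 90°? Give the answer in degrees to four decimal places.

set_geometry: r = 42 mm, L = 123 mm, e = 8 mm; θ ← 0°
rotate_crank_by(-35°): θ ← 0° -35° = -35°
rotate_crank_by(-32°): θ ← -35° -32° = -67°
rotate_crank_by(-81°): θ ← -67° -81° = -148°
rotate_crank_by(-34°): θ ← -148° -34° = -182°
rotate_crank_by(-49°): θ ← -182° -49° = -231°
rotate_crank_by(+60°): θ ← -231° +60° = -171°
crank pin P = (r cos θ, r sin θ) = (-41.482910, -6.570248)
h = r sin θ − e = -6.570248 − 8 = -14.570248
sin φ = h / L = -14.570248 / 123 = -0.11845730
φ = arcsin(-0.11845730) = -6.803077°

-6.8031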